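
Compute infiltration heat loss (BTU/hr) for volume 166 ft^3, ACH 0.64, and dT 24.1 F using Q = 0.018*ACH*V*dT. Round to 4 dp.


Q = 0.018 * 0.64 * 166 * 24.1 = 46.0869 BTU/hr

46.0869 BTU/hr


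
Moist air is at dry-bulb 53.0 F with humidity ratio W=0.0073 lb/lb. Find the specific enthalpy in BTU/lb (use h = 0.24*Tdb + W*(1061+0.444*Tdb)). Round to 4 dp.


h = 0.24*53.0 + 0.0073*(1061+0.444*53.0) = 20.6371 BTU/lb

20.6371 BTU/lb


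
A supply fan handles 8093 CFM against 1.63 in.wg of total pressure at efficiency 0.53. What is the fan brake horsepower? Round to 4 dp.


BHP = 8093 * 1.63 / (6356 * 0.53) = 3.9160 hp

3.9160 hp


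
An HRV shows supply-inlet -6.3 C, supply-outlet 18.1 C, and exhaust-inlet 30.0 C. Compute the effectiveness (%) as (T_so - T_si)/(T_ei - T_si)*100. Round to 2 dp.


eff = (18.1-(-6.3))/(30.0-(-6.3))*100 = 67.22 %

67.22 %


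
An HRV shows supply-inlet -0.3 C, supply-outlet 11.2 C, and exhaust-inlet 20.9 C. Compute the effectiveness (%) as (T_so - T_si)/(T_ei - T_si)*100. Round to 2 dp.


eff = (11.2-(-0.3))/(20.9-(-0.3))*100 = 54.25 %

54.25 %


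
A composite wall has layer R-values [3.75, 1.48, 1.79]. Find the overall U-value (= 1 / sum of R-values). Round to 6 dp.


R_total = 3.75 + 1.48 + 1.79 = 7.02
U = 1/7.02 = 0.142450

0.142450


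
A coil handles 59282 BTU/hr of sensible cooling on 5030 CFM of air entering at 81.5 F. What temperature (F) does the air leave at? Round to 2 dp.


dT = 59282/(1.08*5030) = 10.9127
T_leave = 81.5 - 10.9127 = 70.59 F

70.59 F


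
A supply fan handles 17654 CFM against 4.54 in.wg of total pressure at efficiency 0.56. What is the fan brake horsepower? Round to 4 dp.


BHP = 17654 * 4.54 / (6356 * 0.56) = 22.5179 hp

22.5179 hp


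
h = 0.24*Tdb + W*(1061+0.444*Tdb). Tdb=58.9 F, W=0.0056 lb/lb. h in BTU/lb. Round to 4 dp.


h = 0.24*58.9 + 0.0056*(1061+0.444*58.9) = 20.2240 BTU/lb

20.2240 BTU/lb


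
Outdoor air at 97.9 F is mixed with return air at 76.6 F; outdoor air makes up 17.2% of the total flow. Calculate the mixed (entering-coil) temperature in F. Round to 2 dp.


T_mix = 76.6 + (17.2/100)*(97.9-76.6) = 80.26 F

80.26 F


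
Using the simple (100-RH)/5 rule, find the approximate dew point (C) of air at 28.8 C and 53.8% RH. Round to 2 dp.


Td = 28.8 - (100-53.8)/5 = 19.56 C

19.56 C


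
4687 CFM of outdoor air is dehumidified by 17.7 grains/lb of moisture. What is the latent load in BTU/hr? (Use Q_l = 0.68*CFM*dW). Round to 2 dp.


Q = 0.68 * 4687 * 17.7 = 56412.73 BTU/hr

56412.73 BTU/hr


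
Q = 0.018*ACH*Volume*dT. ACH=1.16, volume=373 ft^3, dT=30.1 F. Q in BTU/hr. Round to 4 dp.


Q = 0.018 * 1.16 * 373 * 30.1 = 234.4260 BTU/hr

234.4260 BTU/hr


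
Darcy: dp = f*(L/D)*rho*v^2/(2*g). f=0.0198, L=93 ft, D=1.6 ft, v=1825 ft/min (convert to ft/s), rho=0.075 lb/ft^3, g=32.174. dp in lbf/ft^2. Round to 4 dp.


v_fps = 1825/60 = 30.4167 ft/s
dp = 0.0198*(93/1.6)*0.075*30.4167^2/(2*32.174) = 1.2410 lbf/ft^2

1.2410 lbf/ft^2


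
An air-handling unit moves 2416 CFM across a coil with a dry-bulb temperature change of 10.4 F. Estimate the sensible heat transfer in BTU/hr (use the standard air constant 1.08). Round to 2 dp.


Q = 1.08 * 2416 * 10.4 = 27136.51 BTU/hr

27136.51 BTU/hr


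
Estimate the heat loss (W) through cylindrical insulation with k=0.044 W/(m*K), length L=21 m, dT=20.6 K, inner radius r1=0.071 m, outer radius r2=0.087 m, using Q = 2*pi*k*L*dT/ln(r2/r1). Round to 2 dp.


Q = 2*pi*0.044*21*20.6/ln(0.087/0.071) = 588.48 W

588.48 W


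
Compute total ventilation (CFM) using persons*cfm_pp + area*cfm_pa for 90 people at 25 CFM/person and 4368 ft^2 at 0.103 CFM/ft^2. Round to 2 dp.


Total = 90*25 + 4368*0.103 = 2699.90 CFM

2699.90 CFM


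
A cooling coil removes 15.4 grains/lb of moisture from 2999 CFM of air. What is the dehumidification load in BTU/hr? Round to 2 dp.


Q = 0.68 * 2999 * 15.4 = 31405.53 BTU/hr

31405.53 BTU/hr


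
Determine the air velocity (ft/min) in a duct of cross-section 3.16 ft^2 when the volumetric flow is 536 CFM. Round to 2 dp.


V = 536 / 3.16 = 169.62 ft/min

169.62 ft/min


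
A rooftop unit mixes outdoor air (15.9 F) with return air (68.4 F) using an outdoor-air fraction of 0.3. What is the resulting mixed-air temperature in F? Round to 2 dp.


T_mix = 0.3*15.9 + 0.7*68.4 = 52.65 F

52.65 F


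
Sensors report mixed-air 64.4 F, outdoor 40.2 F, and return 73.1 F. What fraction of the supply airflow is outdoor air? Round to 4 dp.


frac = (64.4 - 73.1) / (40.2 - 73.1) = 0.2644

0.2644


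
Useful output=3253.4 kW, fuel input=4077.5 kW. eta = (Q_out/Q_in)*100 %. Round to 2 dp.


eta = (3253.4/4077.5)*100 = 79.79 %

79.79 %


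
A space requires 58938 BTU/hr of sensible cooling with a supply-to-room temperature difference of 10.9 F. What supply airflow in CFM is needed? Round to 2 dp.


CFM = 58938 / (1.08 * 10.9) = 5006.63

5006.63 CFM


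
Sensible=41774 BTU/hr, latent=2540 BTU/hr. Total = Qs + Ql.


Qt = 41774 + 2540 = 44314 BTU/hr

44314 BTU/hr


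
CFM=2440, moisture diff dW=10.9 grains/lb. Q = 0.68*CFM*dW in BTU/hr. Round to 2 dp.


Q = 0.68 * 2440 * 10.9 = 18085.28 BTU/hr

18085.28 BTU/hr


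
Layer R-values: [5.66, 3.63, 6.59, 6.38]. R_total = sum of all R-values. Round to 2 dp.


R_total = 5.66 + 3.63 + 6.59 + 6.38 = 22.26

22.26


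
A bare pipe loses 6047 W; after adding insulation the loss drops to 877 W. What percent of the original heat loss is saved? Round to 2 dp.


Savings = ((6047-877)/6047)*100 = 85.50 %

85.50 %


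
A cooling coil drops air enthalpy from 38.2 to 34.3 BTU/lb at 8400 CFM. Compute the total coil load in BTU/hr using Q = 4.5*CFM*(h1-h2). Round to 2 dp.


Q = 4.5 * 8400 * (38.2 - 34.3) = 147420.00 BTU/hr

147420.00 BTU/hr


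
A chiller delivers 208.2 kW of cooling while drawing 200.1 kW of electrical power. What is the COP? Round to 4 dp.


COP = 208.2 / 200.1 = 1.0405

1.0405


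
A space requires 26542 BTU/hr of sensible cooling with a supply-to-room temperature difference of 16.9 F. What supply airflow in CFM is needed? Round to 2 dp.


CFM = 26542 / (1.08 * 16.9) = 1454.20

1454.20 CFM


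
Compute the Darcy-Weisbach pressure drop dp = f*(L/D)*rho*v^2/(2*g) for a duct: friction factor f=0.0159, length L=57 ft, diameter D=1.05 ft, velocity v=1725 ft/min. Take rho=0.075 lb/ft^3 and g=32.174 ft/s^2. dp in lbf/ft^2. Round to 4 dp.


v_fps = 1725/60 = 28.75 ft/s
dp = 0.0159*(57/1.05)*0.075*28.75^2/(2*32.174) = 0.8315 lbf/ft^2

0.8315 lbf/ft^2


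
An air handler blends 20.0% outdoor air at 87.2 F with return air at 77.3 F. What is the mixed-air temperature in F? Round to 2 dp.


T_mix = 77.3 + (20.0/100)*(87.2-77.3) = 79.28 F

79.28 F


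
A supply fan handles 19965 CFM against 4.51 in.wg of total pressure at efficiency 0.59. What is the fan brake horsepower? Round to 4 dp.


BHP = 19965 * 4.51 / (6356 * 0.59) = 24.0110 hp

24.0110 hp


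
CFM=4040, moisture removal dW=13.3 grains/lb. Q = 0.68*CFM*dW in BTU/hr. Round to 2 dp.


Q = 0.68 * 4040 * 13.3 = 36537.76 BTU/hr

36537.76 BTU/hr


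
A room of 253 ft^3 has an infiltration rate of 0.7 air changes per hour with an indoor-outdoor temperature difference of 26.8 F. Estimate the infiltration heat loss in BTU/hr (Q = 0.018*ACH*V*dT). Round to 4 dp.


Q = 0.018 * 0.7 * 253 * 26.8 = 85.4330 BTU/hr

85.4330 BTU/hr


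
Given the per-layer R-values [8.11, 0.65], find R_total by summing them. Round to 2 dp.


R_total = 8.11 + 0.65 = 8.76

8.76


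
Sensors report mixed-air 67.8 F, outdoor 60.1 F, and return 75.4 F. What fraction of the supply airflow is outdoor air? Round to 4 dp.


frac = (67.8 - 75.4) / (60.1 - 75.4) = 0.4967

0.4967


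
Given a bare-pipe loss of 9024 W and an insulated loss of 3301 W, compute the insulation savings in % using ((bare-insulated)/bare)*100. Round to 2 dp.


Savings = ((9024-3301)/9024)*100 = 63.42 %

63.42 %


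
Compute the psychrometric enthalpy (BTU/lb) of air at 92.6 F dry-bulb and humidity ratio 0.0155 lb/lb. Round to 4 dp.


h = 0.24*92.6 + 0.0155*(1061+0.444*92.6) = 39.3068 BTU/lb

39.3068 BTU/lb


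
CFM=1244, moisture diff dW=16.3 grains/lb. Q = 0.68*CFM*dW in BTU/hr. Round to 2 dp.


Q = 0.68 * 1244 * 16.3 = 13788.50 BTU/hr

13788.50 BTU/hr


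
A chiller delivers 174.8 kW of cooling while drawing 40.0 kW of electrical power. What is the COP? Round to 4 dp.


COP = 174.8 / 40.0 = 4.3700

4.3700


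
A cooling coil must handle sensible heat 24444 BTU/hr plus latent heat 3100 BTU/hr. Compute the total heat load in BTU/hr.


Qt = 24444 + 3100 = 27544 BTU/hr

27544 BTU/hr


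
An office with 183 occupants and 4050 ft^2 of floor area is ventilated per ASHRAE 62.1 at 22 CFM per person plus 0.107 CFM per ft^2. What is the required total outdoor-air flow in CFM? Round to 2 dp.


Total = 183*22 + 4050*0.107 = 4459.35 CFM

4459.35 CFM


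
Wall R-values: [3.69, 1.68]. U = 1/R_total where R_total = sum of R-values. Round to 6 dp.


R_total = 3.69 + 1.68 = 5.37
U = 1/5.37 = 0.186220

0.186220


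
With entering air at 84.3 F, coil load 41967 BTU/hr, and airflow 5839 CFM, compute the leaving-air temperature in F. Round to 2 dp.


dT = 41967/(1.08*5839) = 6.6550
T_leave = 84.3 - 6.6550 = 77.65 F

77.65 F


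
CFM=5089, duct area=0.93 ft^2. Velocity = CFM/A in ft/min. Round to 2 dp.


V = 5089 / 0.93 = 5472.04 ft/min

5472.04 ft/min


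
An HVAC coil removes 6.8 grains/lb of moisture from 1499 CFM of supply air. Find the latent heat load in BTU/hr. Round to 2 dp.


Q = 0.68 * 1499 * 6.8 = 6931.38 BTU/hr

6931.38 BTU/hr


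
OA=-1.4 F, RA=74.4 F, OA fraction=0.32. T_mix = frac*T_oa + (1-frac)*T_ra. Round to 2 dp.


T_mix = 0.32*(-1.4) + 0.68*74.4 = 50.14 F

50.14 F


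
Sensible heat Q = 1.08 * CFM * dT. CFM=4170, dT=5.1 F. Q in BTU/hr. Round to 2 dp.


Q = 1.08 * 4170 * 5.1 = 22968.36 BTU/hr

22968.36 BTU/hr


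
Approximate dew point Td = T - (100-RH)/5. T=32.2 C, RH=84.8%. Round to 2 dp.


Td = 32.2 - (100-84.8)/5 = 29.16 C

29.16 C


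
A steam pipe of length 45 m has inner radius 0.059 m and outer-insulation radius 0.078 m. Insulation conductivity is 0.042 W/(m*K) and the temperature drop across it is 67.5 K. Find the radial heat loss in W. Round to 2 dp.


Q = 2*pi*0.042*45*67.5/ln(0.078/0.059) = 2871.27 W

2871.27 W


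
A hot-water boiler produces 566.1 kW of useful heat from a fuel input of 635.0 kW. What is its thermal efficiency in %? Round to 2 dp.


eta = (566.1/635.0)*100 = 89.15 %

89.15 %


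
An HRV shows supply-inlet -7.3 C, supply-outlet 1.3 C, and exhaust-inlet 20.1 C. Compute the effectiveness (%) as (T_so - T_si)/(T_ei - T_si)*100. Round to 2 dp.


eff = (1.3-(-7.3))/(20.1-(-7.3))*100 = 31.39 %

31.39 %


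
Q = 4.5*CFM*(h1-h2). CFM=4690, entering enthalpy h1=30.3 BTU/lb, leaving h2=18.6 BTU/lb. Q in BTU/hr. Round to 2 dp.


Q = 4.5 * 4690 * (30.3 - 18.6) = 246928.50 BTU/hr

246928.50 BTU/hr


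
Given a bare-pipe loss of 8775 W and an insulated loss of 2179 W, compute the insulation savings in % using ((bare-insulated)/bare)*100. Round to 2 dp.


Savings = ((8775-2179)/8775)*100 = 75.17 %

75.17 %


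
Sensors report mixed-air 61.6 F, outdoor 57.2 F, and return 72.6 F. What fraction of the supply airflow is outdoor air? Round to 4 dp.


frac = (61.6 - 72.6) / (57.2 - 72.6) = 0.7143

0.7143


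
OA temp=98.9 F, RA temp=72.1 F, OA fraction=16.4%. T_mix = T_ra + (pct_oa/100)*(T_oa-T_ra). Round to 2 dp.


T_mix = 72.1 + (16.4/100)*(98.9-72.1) = 76.50 F

76.50 F


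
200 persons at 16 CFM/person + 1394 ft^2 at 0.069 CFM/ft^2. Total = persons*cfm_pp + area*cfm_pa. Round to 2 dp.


Total = 200*16 + 1394*0.069 = 3296.19 CFM

3296.19 CFM


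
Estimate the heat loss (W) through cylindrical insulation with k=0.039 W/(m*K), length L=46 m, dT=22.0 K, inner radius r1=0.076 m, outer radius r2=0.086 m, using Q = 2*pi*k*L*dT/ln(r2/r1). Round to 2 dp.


Q = 2*pi*0.039*46*22.0/ln(0.086/0.076) = 2006.12 W

2006.12 W


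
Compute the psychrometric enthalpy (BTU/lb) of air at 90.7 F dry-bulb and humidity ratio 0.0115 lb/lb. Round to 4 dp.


h = 0.24*90.7 + 0.0115*(1061+0.444*90.7) = 34.4326 BTU/lb

34.4326 BTU/lb


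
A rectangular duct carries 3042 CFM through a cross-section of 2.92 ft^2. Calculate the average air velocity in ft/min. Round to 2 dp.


V = 3042 / 2.92 = 1041.78 ft/min

1041.78 ft/min


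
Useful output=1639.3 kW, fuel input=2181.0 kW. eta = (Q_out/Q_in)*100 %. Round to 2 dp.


eta = (1639.3/2181.0)*100 = 75.16 %

75.16 %


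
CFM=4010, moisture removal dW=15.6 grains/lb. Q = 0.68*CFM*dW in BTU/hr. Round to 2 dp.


Q = 0.68 * 4010 * 15.6 = 42538.08 BTU/hr

42538.08 BTU/hr


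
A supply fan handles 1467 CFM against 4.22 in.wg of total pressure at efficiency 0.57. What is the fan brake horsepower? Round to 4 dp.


BHP = 1467 * 4.22 / (6356 * 0.57) = 1.7088 hp

1.7088 hp


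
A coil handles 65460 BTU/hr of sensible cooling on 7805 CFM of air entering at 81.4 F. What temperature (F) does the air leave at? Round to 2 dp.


dT = 65460/(1.08*7805) = 7.7657
T_leave = 81.4 - 7.7657 = 73.63 F

73.63 F


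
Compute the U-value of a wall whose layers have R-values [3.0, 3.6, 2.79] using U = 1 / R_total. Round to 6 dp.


R_total = 3.0 + 3.6 + 2.79 = 9.39
U = 1/9.39 = 0.106496

0.106496


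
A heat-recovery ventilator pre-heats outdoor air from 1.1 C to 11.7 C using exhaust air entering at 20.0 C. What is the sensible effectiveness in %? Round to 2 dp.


eff = (11.7-1.1)/(20.0-1.1)*100 = 56.08 %

56.08 %


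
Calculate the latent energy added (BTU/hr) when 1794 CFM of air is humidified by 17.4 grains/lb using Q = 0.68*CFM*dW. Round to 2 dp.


Q = 0.68 * 1794 * 17.4 = 21226.61 BTU/hr

21226.61 BTU/hr


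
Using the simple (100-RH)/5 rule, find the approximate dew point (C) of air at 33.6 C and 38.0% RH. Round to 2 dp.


Td = 33.6 - (100-38.0)/5 = 21.20 C

21.20 C


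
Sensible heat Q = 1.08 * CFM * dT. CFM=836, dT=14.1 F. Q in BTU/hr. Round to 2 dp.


Q = 1.08 * 836 * 14.1 = 12730.61 BTU/hr

12730.61 BTU/hr


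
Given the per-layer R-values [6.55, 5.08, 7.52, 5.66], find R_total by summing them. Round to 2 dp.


R_total = 6.55 + 5.08 + 7.52 + 5.66 = 24.81

24.81


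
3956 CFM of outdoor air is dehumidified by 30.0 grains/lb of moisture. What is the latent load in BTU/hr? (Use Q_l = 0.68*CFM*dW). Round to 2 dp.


Q = 0.68 * 3956 * 30.0 = 80702.40 BTU/hr

80702.40 BTU/hr


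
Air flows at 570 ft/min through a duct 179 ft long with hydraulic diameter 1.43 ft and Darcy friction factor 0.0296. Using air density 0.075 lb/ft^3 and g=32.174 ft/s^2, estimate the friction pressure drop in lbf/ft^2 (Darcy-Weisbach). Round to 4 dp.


v_fps = 570/60 = 9.5 ft/s
dp = 0.0296*(179/1.43)*0.075*9.5^2/(2*32.174) = 0.3897 lbf/ft^2

0.3897 lbf/ft^2


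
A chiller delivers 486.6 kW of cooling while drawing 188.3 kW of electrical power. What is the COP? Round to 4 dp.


COP = 486.6 / 188.3 = 2.5842

2.5842


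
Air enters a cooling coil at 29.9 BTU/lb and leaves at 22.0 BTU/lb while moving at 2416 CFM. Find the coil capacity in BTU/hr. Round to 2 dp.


Q = 4.5 * 2416 * (29.9 - 22.0) = 85888.80 BTU/hr

85888.80 BTU/hr


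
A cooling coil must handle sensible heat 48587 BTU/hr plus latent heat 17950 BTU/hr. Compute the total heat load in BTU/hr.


Qt = 48587 + 17950 = 66537 BTU/hr

66537 BTU/hr


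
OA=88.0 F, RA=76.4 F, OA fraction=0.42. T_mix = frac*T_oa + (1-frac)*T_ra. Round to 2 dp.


T_mix = 0.42*88.0 + 0.58*76.4 = 81.27 F

81.27 F


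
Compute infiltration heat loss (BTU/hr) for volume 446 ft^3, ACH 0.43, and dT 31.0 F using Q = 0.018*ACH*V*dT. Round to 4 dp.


Q = 0.018 * 0.43 * 446 * 31.0 = 107.0132 BTU/hr

107.0132 BTU/hr


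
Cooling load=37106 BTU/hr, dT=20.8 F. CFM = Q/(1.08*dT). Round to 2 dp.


CFM = 37106 / (1.08 * 20.8) = 1651.80

1651.80 CFM


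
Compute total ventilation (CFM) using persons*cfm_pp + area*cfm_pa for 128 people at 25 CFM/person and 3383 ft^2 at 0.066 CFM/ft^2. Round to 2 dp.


Total = 128*25 + 3383*0.066 = 3423.28 CFM

3423.28 CFM


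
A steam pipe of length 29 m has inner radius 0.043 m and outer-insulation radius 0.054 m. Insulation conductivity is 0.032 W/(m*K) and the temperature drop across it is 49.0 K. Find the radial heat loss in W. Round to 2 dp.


Q = 2*pi*0.032*29*49.0/ln(0.054/0.043) = 1254.30 W

1254.30 W


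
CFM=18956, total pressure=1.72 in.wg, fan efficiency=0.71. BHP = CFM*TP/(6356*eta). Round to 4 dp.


BHP = 18956 * 1.72 / (6356 * 0.71) = 7.2249 hp

7.2249 hp


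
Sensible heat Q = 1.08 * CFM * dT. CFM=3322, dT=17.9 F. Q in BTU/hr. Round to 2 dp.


Q = 1.08 * 3322 * 17.9 = 64220.90 BTU/hr

64220.90 BTU/hr


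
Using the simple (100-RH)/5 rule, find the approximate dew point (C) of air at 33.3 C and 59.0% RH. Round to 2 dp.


Td = 33.3 - (100-59.0)/5 = 25.10 C

25.10 C


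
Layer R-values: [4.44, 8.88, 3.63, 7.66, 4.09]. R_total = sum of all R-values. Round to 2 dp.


R_total = 4.44 + 8.88 + 3.63 + 7.66 + 4.09 = 28.70

28.70


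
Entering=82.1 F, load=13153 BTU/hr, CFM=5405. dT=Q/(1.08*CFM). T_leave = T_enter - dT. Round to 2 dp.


dT = 13153/(1.08*5405) = 2.2532
T_leave = 82.1 - 2.2532 = 79.85 F

79.85 F


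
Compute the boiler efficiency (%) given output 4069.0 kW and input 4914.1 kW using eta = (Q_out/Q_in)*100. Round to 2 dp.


eta = (4069.0/4914.1)*100 = 82.80 %

82.80 %


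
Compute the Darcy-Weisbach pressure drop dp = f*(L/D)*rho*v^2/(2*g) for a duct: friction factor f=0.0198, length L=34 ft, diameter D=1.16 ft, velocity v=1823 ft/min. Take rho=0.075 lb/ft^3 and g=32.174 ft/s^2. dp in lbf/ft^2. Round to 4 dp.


v_fps = 1823/60 = 30.3833 ft/s
dp = 0.0198*(34/1.16)*0.075*30.3833^2/(2*32.174) = 0.6244 lbf/ft^2

0.6244 lbf/ft^2


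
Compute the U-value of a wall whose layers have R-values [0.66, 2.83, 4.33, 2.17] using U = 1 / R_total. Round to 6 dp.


R_total = 0.66 + 2.83 + 4.33 + 2.17 = 9.99
U = 1/9.99 = 0.100100

0.100100


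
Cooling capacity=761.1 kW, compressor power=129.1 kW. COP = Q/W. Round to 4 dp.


COP = 761.1 / 129.1 = 5.8954

5.8954


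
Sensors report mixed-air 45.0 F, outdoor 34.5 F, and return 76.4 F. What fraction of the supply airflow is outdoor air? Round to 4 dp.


frac = (45.0 - 76.4) / (34.5 - 76.4) = 0.7494

0.7494


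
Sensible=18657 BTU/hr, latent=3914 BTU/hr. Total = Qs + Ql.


Qt = 18657 + 3914 = 22571 BTU/hr

22571 BTU/hr


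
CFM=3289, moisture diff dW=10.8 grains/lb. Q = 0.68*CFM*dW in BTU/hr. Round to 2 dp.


Q = 0.68 * 3289 * 10.8 = 24154.42 BTU/hr

24154.42 BTU/hr


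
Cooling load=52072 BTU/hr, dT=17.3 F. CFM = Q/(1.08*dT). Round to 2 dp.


CFM = 52072 / (1.08 * 17.3) = 2786.98

2786.98 CFM


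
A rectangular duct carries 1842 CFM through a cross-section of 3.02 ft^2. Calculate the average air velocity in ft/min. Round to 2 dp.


V = 1842 / 3.02 = 609.93 ft/min

609.93 ft/min


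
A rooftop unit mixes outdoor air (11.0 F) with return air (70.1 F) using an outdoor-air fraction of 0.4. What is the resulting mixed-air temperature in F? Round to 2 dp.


T_mix = 0.4*11.0 + 0.6*70.1 = 46.46 F

46.46 F


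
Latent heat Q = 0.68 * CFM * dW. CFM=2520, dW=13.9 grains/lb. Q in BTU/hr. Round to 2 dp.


Q = 0.68 * 2520 * 13.9 = 23819.04 BTU/hr

23819.04 BTU/hr


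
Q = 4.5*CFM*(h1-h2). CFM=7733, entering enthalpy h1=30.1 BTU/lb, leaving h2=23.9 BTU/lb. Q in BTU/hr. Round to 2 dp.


Q = 4.5 * 7733 * (30.1 - 23.9) = 215750.70 BTU/hr

215750.70 BTU/hr


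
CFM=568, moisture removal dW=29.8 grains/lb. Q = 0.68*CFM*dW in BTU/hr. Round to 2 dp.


Q = 0.68 * 568 * 29.8 = 11509.95 BTU/hr

11509.95 BTU/hr


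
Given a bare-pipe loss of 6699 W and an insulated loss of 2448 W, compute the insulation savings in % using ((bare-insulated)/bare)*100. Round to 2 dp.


Savings = ((6699-2448)/6699)*100 = 63.46 %

63.46 %


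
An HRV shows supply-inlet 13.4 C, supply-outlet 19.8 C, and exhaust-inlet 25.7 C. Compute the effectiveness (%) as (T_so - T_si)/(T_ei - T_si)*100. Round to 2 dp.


eff = (19.8-13.4)/(25.7-13.4)*100 = 52.03 %

52.03 %


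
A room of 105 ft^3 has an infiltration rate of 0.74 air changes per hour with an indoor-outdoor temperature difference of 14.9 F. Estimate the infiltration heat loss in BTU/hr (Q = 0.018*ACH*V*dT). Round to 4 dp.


Q = 0.018 * 0.74 * 105 * 14.9 = 20.8391 BTU/hr

20.8391 BTU/hr


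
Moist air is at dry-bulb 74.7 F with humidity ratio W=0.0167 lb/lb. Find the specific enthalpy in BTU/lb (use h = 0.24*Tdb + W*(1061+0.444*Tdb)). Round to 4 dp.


h = 0.24*74.7 + 0.0167*(1061+0.444*74.7) = 36.2006 BTU/lb

36.2006 BTU/lb


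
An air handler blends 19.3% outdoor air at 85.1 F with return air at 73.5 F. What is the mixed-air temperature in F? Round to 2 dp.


T_mix = 73.5 + (19.3/100)*(85.1-73.5) = 75.74 F

75.74 F


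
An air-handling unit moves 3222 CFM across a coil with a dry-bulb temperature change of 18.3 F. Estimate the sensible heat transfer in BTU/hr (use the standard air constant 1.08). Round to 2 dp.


Q = 1.08 * 3222 * 18.3 = 63679.61 BTU/hr

63679.61 BTU/hr


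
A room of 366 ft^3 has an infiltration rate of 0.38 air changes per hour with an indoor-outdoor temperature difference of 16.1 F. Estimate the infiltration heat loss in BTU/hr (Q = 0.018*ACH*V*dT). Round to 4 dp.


Q = 0.018 * 0.38 * 366 * 16.1 = 40.3054 BTU/hr

40.3054 BTU/hr


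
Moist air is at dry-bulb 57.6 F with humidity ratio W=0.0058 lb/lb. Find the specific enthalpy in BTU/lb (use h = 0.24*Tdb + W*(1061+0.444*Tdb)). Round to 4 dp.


h = 0.24*57.6 + 0.0058*(1061+0.444*57.6) = 20.1261 BTU/lb

20.1261 BTU/lb


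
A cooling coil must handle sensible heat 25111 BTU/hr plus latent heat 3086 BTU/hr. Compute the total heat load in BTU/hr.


Qt = 25111 + 3086 = 28197 BTU/hr

28197 BTU/hr


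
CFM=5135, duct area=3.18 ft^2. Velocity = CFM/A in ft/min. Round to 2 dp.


V = 5135 / 3.18 = 1614.78 ft/min

1614.78 ft/min


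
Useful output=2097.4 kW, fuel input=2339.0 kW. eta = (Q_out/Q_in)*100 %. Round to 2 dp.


eta = (2097.4/2339.0)*100 = 89.67 %

89.67 %


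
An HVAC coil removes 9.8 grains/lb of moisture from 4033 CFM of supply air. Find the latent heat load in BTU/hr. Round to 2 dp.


Q = 0.68 * 4033 * 9.8 = 26875.91 BTU/hr

26875.91 BTU/hr


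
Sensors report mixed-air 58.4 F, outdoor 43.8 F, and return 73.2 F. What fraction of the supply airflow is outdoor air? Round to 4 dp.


frac = (58.4 - 73.2) / (43.8 - 73.2) = 0.5034

0.5034


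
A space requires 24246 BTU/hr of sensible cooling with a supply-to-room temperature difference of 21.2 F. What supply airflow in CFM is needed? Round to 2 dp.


CFM = 24246 / (1.08 * 21.2) = 1058.96

1058.96 CFM


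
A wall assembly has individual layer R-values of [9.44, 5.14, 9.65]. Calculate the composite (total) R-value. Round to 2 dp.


R_total = 9.44 + 5.14 + 9.65 = 24.23

24.23


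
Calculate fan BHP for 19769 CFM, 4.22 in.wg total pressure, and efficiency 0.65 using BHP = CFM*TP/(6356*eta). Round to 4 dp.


BHP = 19769 * 4.22 / (6356 * 0.65) = 20.1930 hp

20.1930 hp


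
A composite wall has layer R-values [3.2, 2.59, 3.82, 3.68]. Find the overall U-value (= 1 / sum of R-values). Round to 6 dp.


R_total = 3.2 + 2.59 + 3.82 + 3.68 = 13.29
U = 1/13.29 = 0.075245

0.075245


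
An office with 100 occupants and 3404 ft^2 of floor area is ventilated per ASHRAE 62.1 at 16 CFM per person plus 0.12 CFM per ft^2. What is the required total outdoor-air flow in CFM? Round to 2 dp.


Total = 100*16 + 3404*0.12 = 2008.48 CFM

2008.48 CFM


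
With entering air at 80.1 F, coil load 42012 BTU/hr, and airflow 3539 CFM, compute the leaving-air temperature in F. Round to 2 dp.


dT = 42012/(1.08*3539) = 10.9918
T_leave = 80.1 - 10.9918 = 69.11 F

69.11 F


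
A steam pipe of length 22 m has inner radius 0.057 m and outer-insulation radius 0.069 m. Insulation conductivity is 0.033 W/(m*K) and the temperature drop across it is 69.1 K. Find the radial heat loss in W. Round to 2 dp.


Q = 2*pi*0.033*22*69.1/ln(0.069/0.057) = 1649.82 W

1649.82 W


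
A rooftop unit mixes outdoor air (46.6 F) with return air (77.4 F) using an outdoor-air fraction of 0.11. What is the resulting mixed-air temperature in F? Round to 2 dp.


T_mix = 0.11*46.6 + 0.89*77.4 = 74.01 F

74.01 F


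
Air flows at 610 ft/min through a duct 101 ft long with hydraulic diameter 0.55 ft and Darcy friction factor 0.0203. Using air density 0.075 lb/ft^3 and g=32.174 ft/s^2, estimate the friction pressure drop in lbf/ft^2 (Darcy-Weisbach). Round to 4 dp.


v_fps = 610/60 = 10.1667 ft/s
dp = 0.0203*(101/0.55)*0.075*10.1667^2/(2*32.174) = 0.4491 lbf/ft^2

0.4491 lbf/ft^2


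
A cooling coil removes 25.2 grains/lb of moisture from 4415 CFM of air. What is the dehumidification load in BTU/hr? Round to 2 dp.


Q = 0.68 * 4415 * 25.2 = 75655.44 BTU/hr

75655.44 BTU/hr


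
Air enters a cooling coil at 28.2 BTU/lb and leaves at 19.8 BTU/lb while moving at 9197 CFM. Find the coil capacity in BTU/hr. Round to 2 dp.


Q = 4.5 * 9197 * (28.2 - 19.8) = 347646.60 BTU/hr

347646.60 BTU/hr


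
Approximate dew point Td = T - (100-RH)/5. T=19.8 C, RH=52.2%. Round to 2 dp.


Td = 19.8 - (100-52.2)/5 = 10.24 C

10.24 C


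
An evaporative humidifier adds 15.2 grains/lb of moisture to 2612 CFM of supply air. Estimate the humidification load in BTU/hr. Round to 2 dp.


Q = 0.68 * 2612 * 15.2 = 26997.63 BTU/hr

26997.63 BTU/hr


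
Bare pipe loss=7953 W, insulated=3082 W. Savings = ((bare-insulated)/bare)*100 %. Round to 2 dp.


Savings = ((7953-3082)/7953)*100 = 61.25 %

61.25 %


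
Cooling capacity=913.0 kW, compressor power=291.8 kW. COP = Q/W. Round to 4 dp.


COP = 913.0 / 291.8 = 3.1289

3.1289


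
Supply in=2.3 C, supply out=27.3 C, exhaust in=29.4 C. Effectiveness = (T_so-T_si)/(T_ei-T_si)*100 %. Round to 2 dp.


eff = (27.3-2.3)/(29.4-2.3)*100 = 92.25 %

92.25 %


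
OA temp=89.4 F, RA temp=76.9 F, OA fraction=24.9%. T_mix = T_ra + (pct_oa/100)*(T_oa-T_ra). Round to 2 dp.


T_mix = 76.9 + (24.9/100)*(89.4-76.9) = 80.01 F

80.01 F


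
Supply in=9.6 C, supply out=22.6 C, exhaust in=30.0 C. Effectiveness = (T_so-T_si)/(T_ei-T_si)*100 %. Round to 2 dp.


eff = (22.6-9.6)/(30.0-9.6)*100 = 63.73 %

63.73 %


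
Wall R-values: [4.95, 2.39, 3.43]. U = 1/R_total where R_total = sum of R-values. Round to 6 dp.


R_total = 4.95 + 2.39 + 3.43 = 10.77
U = 1/10.77 = 0.092851

0.092851


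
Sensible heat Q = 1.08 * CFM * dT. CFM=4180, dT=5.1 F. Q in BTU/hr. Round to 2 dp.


Q = 1.08 * 4180 * 5.1 = 23023.44 BTU/hr

23023.44 BTU/hr


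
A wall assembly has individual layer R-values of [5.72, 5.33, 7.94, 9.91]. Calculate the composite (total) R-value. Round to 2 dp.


R_total = 5.72 + 5.33 + 7.94 + 9.91 = 28.90

28.90


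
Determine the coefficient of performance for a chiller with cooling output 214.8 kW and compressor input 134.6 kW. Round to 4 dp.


COP = 214.8 / 134.6 = 1.5958

1.5958


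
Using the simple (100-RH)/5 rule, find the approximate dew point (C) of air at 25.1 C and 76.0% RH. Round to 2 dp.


Td = 25.1 - (100-76.0)/5 = 20.30 C

20.30 C


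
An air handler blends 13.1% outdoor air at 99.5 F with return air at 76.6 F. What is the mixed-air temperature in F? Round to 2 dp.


T_mix = 76.6 + (13.1/100)*(99.5-76.6) = 79.60 F

79.60 F


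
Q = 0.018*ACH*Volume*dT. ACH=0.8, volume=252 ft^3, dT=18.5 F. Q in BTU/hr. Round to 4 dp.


Q = 0.018 * 0.8 * 252 * 18.5 = 67.1328 BTU/hr

67.1328 BTU/hr


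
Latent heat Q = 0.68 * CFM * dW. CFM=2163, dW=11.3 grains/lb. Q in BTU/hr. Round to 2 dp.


Q = 0.68 * 2163 * 11.3 = 16620.49 BTU/hr

16620.49 BTU/hr


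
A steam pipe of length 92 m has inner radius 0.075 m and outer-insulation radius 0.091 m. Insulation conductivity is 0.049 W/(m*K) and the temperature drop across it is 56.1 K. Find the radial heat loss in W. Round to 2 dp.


Q = 2*pi*0.049*92*56.1/ln(0.091/0.075) = 8217.40 W

8217.40 W


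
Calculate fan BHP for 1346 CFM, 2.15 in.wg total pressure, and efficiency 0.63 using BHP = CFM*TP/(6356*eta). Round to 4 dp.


BHP = 1346 * 2.15 / (6356 * 0.63) = 0.7227 hp

0.7227 hp


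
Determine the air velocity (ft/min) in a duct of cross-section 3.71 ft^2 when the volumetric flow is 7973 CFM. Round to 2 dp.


V = 7973 / 3.71 = 2149.06 ft/min

2149.06 ft/min


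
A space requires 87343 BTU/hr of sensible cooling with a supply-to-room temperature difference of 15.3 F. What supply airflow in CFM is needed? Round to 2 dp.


CFM = 87343 / (1.08 * 15.3) = 5285.83

5285.83 CFM


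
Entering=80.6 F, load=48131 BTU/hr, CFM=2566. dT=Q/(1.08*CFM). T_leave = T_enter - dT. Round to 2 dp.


dT = 48131/(1.08*2566) = 17.3678
T_leave = 80.6 - 17.3678 = 63.23 F

63.23 F


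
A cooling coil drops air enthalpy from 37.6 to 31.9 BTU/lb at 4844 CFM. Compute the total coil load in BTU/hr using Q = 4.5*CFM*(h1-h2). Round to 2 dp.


Q = 4.5 * 4844 * (37.6 - 31.9) = 124248.60 BTU/hr

124248.60 BTU/hr


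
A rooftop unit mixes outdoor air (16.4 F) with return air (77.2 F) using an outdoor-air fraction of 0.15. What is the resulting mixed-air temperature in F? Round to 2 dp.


T_mix = 0.15*16.4 + 0.85*77.2 = 68.08 F

68.08 F


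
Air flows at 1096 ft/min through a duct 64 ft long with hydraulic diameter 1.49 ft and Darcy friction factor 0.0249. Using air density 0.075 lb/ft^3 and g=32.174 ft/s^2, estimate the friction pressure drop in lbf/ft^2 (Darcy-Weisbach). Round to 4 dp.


v_fps = 1096/60 = 18.2667 ft/s
dp = 0.0249*(64/1.49)*0.075*18.2667^2/(2*32.174) = 0.4159 lbf/ft^2

0.4159 lbf/ft^2


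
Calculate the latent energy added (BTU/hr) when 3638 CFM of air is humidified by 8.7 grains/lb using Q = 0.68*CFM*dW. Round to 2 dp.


Q = 0.68 * 3638 * 8.7 = 21522.41 BTU/hr

21522.41 BTU/hr


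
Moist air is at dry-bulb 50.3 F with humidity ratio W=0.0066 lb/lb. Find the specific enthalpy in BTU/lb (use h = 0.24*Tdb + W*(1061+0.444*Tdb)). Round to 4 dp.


h = 0.24*50.3 + 0.0066*(1061+0.444*50.3) = 19.2220 BTU/lb

19.2220 BTU/lb


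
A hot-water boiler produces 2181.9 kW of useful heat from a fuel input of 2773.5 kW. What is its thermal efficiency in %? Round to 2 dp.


eta = (2181.9/2773.5)*100 = 78.67 %

78.67 %


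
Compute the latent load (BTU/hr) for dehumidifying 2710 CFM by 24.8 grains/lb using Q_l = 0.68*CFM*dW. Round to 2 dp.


Q = 0.68 * 2710 * 24.8 = 45701.44 BTU/hr

45701.44 BTU/hr


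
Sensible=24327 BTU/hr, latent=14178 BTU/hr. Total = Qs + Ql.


Qt = 24327 + 14178 = 38505 BTU/hr

38505 BTU/hr


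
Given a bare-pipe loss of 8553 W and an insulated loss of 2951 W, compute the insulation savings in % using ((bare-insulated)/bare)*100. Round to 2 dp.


Savings = ((8553-2951)/8553)*100 = 65.50 %

65.50 %


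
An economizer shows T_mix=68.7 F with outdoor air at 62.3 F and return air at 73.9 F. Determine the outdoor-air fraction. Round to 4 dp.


frac = (68.7 - 73.9) / (62.3 - 73.9) = 0.4483

0.4483


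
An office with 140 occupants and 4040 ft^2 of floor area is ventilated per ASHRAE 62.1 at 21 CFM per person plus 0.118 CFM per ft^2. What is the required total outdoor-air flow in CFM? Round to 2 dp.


Total = 140*21 + 4040*0.118 = 3416.72 CFM

3416.72 CFM


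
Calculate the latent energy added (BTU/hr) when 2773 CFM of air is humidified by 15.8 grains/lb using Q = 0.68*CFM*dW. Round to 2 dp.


Q = 0.68 * 2773 * 15.8 = 29793.11 BTU/hr

29793.11 BTU/hr


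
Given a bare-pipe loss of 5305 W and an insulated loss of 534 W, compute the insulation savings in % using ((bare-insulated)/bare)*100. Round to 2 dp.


Savings = ((5305-534)/5305)*100 = 89.93 %

89.93 %


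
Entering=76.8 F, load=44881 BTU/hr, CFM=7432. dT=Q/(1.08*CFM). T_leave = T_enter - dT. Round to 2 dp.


dT = 44881/(1.08*7432) = 5.5916
T_leave = 76.8 - 5.5916 = 71.21 F

71.21 F


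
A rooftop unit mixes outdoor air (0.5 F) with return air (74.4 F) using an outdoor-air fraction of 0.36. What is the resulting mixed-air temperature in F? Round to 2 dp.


T_mix = 0.36*0.5 + 0.64*74.4 = 47.80 F

47.80 F


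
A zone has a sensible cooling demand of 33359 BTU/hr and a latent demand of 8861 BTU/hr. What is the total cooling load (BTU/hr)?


Qt = 33359 + 8861 = 42220 BTU/hr

42220 BTU/hr


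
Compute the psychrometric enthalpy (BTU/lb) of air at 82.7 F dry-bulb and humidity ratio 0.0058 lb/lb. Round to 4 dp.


h = 0.24*82.7 + 0.0058*(1061+0.444*82.7) = 26.2148 BTU/lb

26.2148 BTU/lb


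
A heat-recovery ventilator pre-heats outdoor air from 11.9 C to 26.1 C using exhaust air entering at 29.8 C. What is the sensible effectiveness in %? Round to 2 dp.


eff = (26.1-11.9)/(29.8-11.9)*100 = 79.33 %

79.33 %


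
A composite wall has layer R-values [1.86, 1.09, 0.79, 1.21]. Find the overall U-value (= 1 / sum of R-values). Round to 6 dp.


R_total = 1.86 + 1.09 + 0.79 + 1.21 = 4.95
U = 1/4.95 = 0.202020

0.202020


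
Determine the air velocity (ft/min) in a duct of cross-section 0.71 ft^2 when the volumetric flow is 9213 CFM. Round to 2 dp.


V = 9213 / 0.71 = 12976.06 ft/min

12976.06 ft/min


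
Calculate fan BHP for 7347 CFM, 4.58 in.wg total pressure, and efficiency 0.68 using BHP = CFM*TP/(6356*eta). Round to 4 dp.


BHP = 7347 * 4.58 / (6356 * 0.68) = 7.7854 hp

7.7854 hp


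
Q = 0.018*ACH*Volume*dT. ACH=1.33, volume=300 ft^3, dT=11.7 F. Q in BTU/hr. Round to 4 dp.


Q = 0.018 * 1.33 * 300 * 11.7 = 84.0294 BTU/hr

84.0294 BTU/hr


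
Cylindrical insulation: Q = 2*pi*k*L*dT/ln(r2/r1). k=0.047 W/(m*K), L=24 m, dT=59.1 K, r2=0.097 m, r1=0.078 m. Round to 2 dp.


Q = 2*pi*0.047*24*59.1/ln(0.097/0.078) = 1921.39 W

1921.39 W


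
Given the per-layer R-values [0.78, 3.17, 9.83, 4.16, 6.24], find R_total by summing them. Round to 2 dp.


R_total = 0.78 + 3.17 + 9.83 + 4.16 + 6.24 = 24.18

24.18


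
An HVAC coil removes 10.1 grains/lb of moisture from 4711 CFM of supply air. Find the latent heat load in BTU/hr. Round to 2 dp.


Q = 0.68 * 4711 * 10.1 = 32355.15 BTU/hr

32355.15 BTU/hr


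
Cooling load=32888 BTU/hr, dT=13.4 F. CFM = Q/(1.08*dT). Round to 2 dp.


CFM = 32888 / (1.08 * 13.4) = 2272.53

2272.53 CFM


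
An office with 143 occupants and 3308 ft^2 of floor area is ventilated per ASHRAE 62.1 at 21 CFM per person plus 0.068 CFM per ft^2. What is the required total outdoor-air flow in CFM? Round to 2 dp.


Total = 143*21 + 3308*0.068 = 3227.94 CFM

3227.94 CFM


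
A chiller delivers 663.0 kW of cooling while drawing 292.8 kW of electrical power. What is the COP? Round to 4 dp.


COP = 663.0 / 292.8 = 2.2643

2.2643


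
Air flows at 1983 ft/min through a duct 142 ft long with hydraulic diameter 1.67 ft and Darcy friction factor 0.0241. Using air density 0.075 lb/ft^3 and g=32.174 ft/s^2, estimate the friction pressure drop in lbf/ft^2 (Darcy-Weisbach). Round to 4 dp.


v_fps = 1983/60 = 33.05 ft/s
dp = 0.0241*(142/1.67)*0.075*33.05^2/(2*32.174) = 2.6089 lbf/ft^2

2.6089 lbf/ft^2


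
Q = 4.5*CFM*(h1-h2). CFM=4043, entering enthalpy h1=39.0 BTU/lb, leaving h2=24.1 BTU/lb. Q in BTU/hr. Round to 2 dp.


Q = 4.5 * 4043 * (39.0 - 24.1) = 271083.15 BTU/hr

271083.15 BTU/hr


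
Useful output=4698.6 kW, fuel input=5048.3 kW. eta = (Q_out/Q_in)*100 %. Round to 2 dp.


eta = (4698.6/5048.3)*100 = 93.07 %

93.07 %


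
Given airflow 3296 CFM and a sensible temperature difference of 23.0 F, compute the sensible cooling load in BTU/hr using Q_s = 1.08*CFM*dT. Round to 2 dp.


Q = 1.08 * 3296 * 23.0 = 81872.64 BTU/hr

81872.64 BTU/hr


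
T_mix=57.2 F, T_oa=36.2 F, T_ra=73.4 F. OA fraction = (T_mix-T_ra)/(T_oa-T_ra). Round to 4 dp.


frac = (57.2 - 73.4) / (36.2 - 73.4) = 0.4355

0.4355


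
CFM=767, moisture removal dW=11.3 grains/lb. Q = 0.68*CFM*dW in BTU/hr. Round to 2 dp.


Q = 0.68 * 767 * 11.3 = 5893.63 BTU/hr

5893.63 BTU/hr


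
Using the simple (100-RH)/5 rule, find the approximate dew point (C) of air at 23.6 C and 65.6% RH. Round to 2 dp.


Td = 23.6 - (100-65.6)/5 = 16.72 C

16.72 C


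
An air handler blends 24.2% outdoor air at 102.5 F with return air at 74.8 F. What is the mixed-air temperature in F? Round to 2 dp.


T_mix = 74.8 + (24.2/100)*(102.5-74.8) = 81.50 F

81.50 F


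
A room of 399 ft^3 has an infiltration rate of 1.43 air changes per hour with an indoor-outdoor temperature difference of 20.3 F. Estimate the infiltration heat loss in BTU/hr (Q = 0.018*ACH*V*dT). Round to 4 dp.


Q = 0.018 * 1.43 * 399 * 20.3 = 208.4863 BTU/hr

208.4863 BTU/hr


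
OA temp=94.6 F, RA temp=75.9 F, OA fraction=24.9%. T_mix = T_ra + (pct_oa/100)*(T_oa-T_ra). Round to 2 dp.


T_mix = 75.9 + (24.9/100)*(94.6-75.9) = 80.56 F

80.56 F


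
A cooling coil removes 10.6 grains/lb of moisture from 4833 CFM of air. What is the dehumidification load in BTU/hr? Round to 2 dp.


Q = 0.68 * 4833 * 10.6 = 34836.26 BTU/hr

34836.26 BTU/hr


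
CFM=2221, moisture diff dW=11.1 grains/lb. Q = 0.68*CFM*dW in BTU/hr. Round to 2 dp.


Q = 0.68 * 2221 * 11.1 = 16764.11 BTU/hr

16764.11 BTU/hr


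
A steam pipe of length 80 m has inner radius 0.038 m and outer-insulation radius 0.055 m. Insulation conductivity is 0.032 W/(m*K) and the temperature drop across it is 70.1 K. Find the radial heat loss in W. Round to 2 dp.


Q = 2*pi*0.032*80*70.1/ln(0.055/0.038) = 3049.53 W

3049.53 W


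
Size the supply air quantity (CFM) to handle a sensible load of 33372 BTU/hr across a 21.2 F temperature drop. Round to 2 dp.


CFM = 33372 / (1.08 * 21.2) = 1457.55

1457.55 CFM


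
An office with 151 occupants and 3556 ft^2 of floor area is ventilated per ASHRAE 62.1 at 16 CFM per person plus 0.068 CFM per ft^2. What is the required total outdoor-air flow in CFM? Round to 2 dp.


Total = 151*16 + 3556*0.068 = 2657.81 CFM

2657.81 CFM


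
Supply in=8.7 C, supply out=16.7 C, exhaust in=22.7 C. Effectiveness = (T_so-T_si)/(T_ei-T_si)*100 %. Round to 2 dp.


eff = (16.7-8.7)/(22.7-8.7)*100 = 57.14 %

57.14 %


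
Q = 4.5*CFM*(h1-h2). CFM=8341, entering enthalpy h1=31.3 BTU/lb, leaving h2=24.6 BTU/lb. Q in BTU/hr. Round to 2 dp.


Q = 4.5 * 8341 * (31.3 - 24.6) = 251481.15 BTU/hr

251481.15 BTU/hr


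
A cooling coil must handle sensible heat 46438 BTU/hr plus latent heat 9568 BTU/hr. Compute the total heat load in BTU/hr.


Qt = 46438 + 9568 = 56006 BTU/hr

56006 BTU/hr


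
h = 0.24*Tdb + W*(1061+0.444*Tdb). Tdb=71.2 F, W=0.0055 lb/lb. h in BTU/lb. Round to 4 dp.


h = 0.24*71.2 + 0.0055*(1061+0.444*71.2) = 23.0974 BTU/lb

23.0974 BTU/lb


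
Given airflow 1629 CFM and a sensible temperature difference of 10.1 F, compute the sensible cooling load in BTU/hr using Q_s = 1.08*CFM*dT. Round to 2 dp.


Q = 1.08 * 1629 * 10.1 = 17769.13 BTU/hr

17769.13 BTU/hr


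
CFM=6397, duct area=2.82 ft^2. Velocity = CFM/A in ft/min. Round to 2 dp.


V = 6397 / 2.82 = 2268.44 ft/min

2268.44 ft/min


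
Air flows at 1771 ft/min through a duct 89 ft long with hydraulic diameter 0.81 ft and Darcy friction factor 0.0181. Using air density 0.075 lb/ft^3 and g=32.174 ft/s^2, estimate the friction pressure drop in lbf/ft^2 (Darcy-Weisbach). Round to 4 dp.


v_fps = 1771/60 = 29.5167 ft/s
dp = 0.0181*(89/0.81)*0.075*29.5167^2/(2*32.174) = 2.0195 lbf/ft^2

2.0195 lbf/ft^2


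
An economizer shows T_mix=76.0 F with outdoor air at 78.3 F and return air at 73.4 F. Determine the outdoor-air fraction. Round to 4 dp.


frac = (76.0 - 73.4) / (78.3 - 73.4) = 0.5306

0.5306
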